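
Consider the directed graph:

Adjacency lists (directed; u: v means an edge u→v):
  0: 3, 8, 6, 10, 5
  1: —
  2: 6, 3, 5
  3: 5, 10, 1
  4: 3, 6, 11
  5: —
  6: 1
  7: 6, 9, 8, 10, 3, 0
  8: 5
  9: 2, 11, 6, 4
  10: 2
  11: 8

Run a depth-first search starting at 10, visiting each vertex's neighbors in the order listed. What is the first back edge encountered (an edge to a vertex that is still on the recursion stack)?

DFS from 10 (visiting each vertex's neighbors in the order listed); mark gray on enter, black on exit:
10 gray
  2 gray
    6 gray
      1 gray
      1 black
    6 black
    3 gray
      5 gray
      5 black
      3→10: 10 is gray → back edge
First back edge: 3 → 10.

3→10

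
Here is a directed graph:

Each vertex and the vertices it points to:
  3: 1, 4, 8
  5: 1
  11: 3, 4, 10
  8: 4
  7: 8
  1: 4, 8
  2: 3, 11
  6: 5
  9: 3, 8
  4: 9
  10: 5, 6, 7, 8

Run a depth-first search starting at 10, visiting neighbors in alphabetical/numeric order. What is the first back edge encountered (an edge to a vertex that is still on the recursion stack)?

3→1

DFS from 10 (visiting neighbors in alphabetical/numeric order); mark gray on enter, black on exit:
10 gray
  5 gray
    1 gray
      4 gray
        9 gray
          3 gray
            3→1: 1 is gray → back edge
First back edge: 3 → 1.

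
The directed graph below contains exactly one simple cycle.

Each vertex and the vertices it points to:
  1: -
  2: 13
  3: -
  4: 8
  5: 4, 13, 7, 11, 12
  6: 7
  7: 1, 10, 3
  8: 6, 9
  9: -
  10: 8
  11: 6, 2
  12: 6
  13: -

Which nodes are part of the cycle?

6, 7, 8, 10

DFS with gray/black marking from 7:
7 gray
  1 gray
  1 black
  10 gray
    8 gray
      6 gray
        6→7: 7 is gray → back edge
Back edge closes the cycle 7 → 10 → 8 → 6 → 7; its vertices are {6, 7, 8, 10}.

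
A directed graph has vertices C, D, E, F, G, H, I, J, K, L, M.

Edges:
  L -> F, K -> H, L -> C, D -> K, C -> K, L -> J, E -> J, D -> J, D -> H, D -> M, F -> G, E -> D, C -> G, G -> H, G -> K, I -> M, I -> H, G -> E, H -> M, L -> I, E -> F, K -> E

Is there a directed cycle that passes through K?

Yes

K is on a cycle iff K can reach itself via ≥1 edge.
K → E → D → K — yes.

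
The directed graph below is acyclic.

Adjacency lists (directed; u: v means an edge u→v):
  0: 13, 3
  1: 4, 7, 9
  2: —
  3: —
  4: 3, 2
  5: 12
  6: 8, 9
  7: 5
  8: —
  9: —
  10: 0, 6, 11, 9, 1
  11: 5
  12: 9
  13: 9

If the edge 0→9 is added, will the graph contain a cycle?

Adding 0→9 creates a cycle iff 9 can already reach 0.
Explore from 9: no path reaches 0. The graph stays acyclic.

No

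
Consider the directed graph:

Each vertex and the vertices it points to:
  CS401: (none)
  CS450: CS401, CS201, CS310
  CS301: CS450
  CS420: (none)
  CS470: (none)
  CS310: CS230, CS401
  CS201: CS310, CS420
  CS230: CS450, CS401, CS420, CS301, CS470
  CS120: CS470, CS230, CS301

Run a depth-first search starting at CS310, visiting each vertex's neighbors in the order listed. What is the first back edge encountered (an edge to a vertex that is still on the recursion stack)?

CS201->CS310

DFS from CS310 (visiting each vertex's neighbors in the order listed); mark gray on enter, black on exit:
CS310 gray
  CS230 gray
    CS450 gray
      CS401 gray
      CS401 black
      CS201 gray
        CS201→CS310: CS310 is gray → back edge
First back edge: CS201 → CS310.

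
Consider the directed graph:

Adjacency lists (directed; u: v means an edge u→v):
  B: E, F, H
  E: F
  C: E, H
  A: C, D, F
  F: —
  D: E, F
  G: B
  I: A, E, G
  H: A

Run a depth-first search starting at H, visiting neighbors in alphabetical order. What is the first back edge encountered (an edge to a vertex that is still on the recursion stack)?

C→H

DFS from H (visiting neighbors in alphabetical order); mark gray on enter, black on exit:
H gray
  A gray
    C gray
      E gray
        F gray
        F black
      E black
      C→H: H is gray → back edge
First back edge: C → H.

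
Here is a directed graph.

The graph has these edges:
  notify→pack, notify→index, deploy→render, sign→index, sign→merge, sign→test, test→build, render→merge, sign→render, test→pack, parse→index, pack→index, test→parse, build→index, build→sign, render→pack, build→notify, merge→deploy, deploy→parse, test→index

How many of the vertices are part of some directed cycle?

6

A vertex is on a directed cycle iff it belongs to a strongly connected component of size ≥ 2 (or has a self-loop).
The vertices on cycles are {sign, test, build, merge, deploy, render} — 6 in total.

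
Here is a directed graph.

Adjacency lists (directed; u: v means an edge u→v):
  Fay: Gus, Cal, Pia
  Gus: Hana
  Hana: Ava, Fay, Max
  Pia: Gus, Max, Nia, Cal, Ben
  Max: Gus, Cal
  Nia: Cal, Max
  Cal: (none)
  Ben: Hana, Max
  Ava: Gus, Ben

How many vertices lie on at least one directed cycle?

8

A vertex is on a directed cycle iff it belongs to a strongly connected component of size ≥ 2 (or has a self-loop).
The vertices on cycles are {Ava, Ben, Fay, Gus, Max, Nia, Pia, Hana} — 8 in total.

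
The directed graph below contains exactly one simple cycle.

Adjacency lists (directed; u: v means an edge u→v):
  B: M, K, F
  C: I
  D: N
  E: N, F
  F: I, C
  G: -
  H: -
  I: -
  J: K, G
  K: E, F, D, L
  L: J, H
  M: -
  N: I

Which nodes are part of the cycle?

DFS with gray/black marking from K:
K gray
  E gray
    N gray
      I gray
      I black
    N black
    F gray
      F→I: I black — skip
      C gray
        C→I: I black — skip
      C black
    F black
  E black
  K→F: F black — skip
  D gray
    D→N: N black — skip
  D black
  L gray
    J gray
      J→K: K is gray → back edge
Back edge closes the cycle K → L → J → K; its vertices are {J, K, L}.

J, K, L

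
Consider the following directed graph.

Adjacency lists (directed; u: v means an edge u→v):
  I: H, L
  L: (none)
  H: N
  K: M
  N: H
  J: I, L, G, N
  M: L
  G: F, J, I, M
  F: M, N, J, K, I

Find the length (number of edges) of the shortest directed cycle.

For each vertex v, BFS finds the shortest path from v back to v.
The shortest such closed walk is J → G → J, length 2.

2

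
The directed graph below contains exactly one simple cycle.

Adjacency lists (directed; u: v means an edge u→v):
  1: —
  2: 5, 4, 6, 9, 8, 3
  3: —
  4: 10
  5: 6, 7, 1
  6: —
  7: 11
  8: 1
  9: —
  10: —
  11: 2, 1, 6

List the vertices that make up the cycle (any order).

2, 5, 7, 11

DFS with gray/black marking from 2:
2 gray
  5 gray
    6 gray
    6 black
    7 gray
      11 gray
        11→2: 2 is gray → back edge
Back edge closes the cycle 2 → 5 → 7 → 11 → 2; its vertices are {2, 5, 7, 11}.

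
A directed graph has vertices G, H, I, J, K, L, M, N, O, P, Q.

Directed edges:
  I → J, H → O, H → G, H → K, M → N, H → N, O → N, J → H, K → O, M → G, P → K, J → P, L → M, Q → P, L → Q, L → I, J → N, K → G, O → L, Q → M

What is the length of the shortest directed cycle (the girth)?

5

For each vertex v, BFS finds the shortest path from v back to v.
The shortest such closed walk is O → L → I → J → H → O, length 5.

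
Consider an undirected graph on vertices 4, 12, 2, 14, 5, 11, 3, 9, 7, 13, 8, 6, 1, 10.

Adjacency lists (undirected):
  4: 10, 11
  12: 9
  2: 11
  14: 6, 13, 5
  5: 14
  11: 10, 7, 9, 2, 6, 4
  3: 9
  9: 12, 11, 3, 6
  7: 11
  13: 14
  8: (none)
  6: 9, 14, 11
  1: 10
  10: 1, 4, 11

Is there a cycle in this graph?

DFS, tracking each vertex's parent; an edge to a visited non-parent vertex closes a cycle.
Start from 13:
visit 13 (parent –)
  visit 14 (parent 13)
    visit 6 (parent 14)
      visit 9 (parent 6)
        visit 12 (parent 9)
          12–9: parent, skip
        visit 11 (parent 9)
          visit 10 (parent 11)
            visit 1 (parent 10)
              1–10: parent, skip
            visit 4 (parent 10)
              4–10: parent, skip
              4–11: 11 visited and ≠ parent → cycle
Cycle: 11 – 10 – 4 – 11.

Yes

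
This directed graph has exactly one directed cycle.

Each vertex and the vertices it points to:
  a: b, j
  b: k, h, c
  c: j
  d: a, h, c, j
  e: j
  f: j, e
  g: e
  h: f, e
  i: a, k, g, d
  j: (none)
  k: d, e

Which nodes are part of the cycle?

DFS with gray/black marking from a:
a gray
  b gray
    k gray
      d gray
        d→a: a is gray → back edge
Back edge closes the cycle a → b → k → d → a; its vertices are {a, b, d, k}.

a, b, d, k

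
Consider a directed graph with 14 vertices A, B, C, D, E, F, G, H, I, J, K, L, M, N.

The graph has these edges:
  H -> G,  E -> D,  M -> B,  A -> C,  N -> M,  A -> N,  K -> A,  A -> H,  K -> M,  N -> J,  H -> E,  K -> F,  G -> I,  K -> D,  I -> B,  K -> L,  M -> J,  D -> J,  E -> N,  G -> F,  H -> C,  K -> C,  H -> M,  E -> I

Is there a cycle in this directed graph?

No

DFS with white/gray/black marking, starting from H:
H gray
  C gray
  C black
  G gray
    F gray
    F black
    I gray
      B gray
      B black
    I black
  G black
  E gray
    E→I: I black — skip
    D gray
      J gray
      J black
    D black
    N gray
      N→J: J black — skip
      M gray
        M→J: J black — skip
        M→B: B black — skip
      M black
    N black
  E black
  H→M: M black — skip
H black
A gray
  A→C: C black — skip
  A→N: N black — skip
  A→H: H black — skip
A black
K gray
  K→M: M black — skip
  K→D: D black — skip
  K→C: C black — skip
  K→A: A black — skip
  L gray
  L black
  K→F: F black — skip
K black
Every edge goes to a white or black vertex — no back edge, so the graph is acyclic.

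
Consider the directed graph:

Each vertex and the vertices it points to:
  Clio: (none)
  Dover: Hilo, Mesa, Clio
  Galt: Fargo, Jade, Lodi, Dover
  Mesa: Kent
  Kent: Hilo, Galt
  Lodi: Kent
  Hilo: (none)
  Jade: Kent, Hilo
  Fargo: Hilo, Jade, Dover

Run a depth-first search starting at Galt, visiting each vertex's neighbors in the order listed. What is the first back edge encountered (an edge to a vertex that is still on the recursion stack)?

DFS from Galt (visiting each vertex's neighbors in the order listed); mark gray on enter, black on exit:
Galt gray
  Fargo gray
    Hilo gray
    Hilo black
    Jade gray
      Kent gray
        Kent→Hilo: Hilo black — skip
        Kent→Galt: Galt is gray → back edge
First back edge: Kent → Galt.

Kent->Galt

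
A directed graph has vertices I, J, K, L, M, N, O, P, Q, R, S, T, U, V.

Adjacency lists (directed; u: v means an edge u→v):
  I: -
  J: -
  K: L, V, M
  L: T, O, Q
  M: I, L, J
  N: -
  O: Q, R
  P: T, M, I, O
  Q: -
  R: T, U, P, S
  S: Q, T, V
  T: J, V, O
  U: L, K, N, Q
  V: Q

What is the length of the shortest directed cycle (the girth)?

For each vertex v, BFS finds the shortest path from v back to v.
The shortest such closed walk is R → P → O → R, length 3.

3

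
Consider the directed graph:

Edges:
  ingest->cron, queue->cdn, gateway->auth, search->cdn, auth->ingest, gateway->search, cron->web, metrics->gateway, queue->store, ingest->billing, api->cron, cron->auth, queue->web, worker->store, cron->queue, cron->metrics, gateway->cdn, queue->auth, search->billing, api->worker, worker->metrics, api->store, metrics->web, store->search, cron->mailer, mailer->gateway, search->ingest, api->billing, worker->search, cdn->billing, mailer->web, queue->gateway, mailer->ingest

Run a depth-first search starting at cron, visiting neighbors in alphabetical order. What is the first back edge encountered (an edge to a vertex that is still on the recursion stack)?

DFS from cron (visiting neighbors in alphabetical order); mark gray on enter, black on exit:
cron gray
  auth gray
    ingest gray
      billing gray
      billing black
      ingest→cron: cron is gray → back edge
First back edge: ingest → cron.

ingest->cron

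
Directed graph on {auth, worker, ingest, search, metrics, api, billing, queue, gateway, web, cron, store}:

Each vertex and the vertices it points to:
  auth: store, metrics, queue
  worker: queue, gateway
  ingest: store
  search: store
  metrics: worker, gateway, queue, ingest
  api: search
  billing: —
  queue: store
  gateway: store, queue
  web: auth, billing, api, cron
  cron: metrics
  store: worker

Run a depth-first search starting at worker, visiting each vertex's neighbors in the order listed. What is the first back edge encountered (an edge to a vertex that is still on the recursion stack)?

store->worker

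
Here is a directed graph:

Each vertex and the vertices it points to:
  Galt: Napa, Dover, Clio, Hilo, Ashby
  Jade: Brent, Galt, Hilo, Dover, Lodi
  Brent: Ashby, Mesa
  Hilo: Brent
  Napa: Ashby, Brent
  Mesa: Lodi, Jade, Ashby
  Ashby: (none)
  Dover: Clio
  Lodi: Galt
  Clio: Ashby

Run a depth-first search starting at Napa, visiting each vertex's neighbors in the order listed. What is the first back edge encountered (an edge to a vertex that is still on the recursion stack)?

DFS from Napa (visiting each vertex's neighbors in the order listed); mark gray on enter, black on exit:
Napa gray
  Ashby gray
  Ashby black
  Brent gray
    Brent→Ashby: Ashby black — skip
    Mesa gray
      Lodi gray
        Galt gray
          Galt→Napa: Napa is gray → back edge
First back edge: Galt → Napa.

Galt->Napa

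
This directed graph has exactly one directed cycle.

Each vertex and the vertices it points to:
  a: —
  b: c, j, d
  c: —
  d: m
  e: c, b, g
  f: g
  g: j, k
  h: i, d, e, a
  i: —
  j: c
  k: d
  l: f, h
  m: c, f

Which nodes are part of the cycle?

d, f, g, k, m

DFS with gray/black marking from f:
f gray
  g gray
    j gray
      c gray
      c black
    j black
    k gray
      d gray
        m gray
          m→c: c black — skip
          m→f: f is gray → back edge
Back edge closes the cycle f → g → k → d → m → f; its vertices are {d, f, g, k, m}.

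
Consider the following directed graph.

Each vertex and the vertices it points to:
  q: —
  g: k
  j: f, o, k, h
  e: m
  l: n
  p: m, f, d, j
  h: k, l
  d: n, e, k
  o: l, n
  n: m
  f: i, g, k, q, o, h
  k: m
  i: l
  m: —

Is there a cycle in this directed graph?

No

DFS with white/gray/black marking, starting from j:
j gray
  f gray
    i gray
      l gray
        n gray
          m gray
          m black
        n black
      l black
    i black
    g gray
      k gray
        k→m: m black — skip
      k black
    g black
    f→k: k black — skip
    q gray
    q black
    o gray
      o→l: l black — skip
      o→n: n black — skip
    o black
    h gray
      h→k: k black — skip
      h→l: l black — skip
    h black
  f black
  j→o: o black — skip
  j→k: k black — skip
  j→h: h black — skip
j black
e gray
  e→m: m black — skip
e black
p gray
  p→m: m black — skip
  p→f: f black — skip
  d gray
    d→n: n black — skip
    d→e: e black — skip
    d→k: k black — skip
  d black
  p→j: j black — skip
p black
Every edge goes to a white or black vertex — no back edge, so the graph is acyclic.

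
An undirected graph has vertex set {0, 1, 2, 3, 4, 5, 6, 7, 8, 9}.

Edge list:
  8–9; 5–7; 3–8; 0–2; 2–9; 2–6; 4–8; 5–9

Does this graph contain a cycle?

No

DFS, tracking each vertex's parent; an edge to a visited non-parent vertex closes a cycle.
Start from 4:
visit 4 (parent –)
  visit 8 (parent 4)
    visit 9 (parent 8)
      visit 5 (parent 9)
        5–9: parent, skip
        visit 7 (parent 5)
          7–5: parent, skip
      9–8: parent, skip
      visit 2 (parent 9)
        visit 0 (parent 2)
          0–2: parent, skip
        2–9: parent, skip
        visit 6 (parent 2)
          6–2: parent, skip
    8–4: parent, skip
    visit 3 (parent 8)
      3–8: parent, skip
visit 1 (parent –)
No non-parent visited neighbor found — the graph is a forest.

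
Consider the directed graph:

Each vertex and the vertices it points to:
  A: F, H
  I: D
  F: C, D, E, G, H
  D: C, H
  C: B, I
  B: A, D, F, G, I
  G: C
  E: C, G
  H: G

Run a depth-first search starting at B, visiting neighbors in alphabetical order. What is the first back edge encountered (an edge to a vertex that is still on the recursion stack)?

C->B

DFS from B (visiting neighbors in alphabetical order); mark gray on enter, black on exit:
B gray
  A gray
    F gray
      C gray
        C→B: B is gray → back edge
First back edge: C → B.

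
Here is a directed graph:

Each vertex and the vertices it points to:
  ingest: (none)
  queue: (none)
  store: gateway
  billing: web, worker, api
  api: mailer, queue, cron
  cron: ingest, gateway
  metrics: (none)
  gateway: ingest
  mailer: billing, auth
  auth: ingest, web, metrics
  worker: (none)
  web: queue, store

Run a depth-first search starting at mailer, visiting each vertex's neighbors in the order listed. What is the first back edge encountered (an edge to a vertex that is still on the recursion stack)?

api->mailer

DFS from mailer (visiting each vertex's neighbors in the order listed); mark gray on enter, black on exit:
mailer gray
  billing gray
    web gray
      queue gray
      queue black
      store gray
        gateway gray
          ingest gray
          ingest black
        gateway black
      store black
    web black
    worker gray
    worker black
    api gray
      api→mailer: mailer is gray → back edge
First back edge: api → mailer.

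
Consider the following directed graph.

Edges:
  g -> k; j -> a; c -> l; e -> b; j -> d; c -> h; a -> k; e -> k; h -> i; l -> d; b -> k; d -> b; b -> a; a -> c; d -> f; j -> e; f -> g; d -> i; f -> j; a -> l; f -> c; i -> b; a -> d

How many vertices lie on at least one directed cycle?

A vertex is on a directed cycle iff it belongs to a strongly connected component of size ≥ 2 (or has a self-loop).
The vertices on cycles are {a, b, c, d, e, f, h, i, j, l} — 10 in total.

10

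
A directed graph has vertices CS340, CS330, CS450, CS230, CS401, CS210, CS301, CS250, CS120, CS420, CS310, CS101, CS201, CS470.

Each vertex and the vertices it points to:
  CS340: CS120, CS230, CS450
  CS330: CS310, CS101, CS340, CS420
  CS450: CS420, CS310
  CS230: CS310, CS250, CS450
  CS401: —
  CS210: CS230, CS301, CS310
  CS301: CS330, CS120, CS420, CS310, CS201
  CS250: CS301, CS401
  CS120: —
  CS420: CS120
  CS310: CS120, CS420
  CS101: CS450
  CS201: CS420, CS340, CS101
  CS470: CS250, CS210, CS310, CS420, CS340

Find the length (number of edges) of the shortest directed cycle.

For each vertex v, BFS finds the shortest path from v back to v.
The shortest such closed walk is CS250 → CS301 → CS201 → CS340 → CS230 → CS250, length 5.

5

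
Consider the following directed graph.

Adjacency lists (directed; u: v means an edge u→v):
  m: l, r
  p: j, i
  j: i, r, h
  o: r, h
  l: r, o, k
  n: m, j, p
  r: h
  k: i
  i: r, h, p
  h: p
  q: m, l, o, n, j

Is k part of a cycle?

No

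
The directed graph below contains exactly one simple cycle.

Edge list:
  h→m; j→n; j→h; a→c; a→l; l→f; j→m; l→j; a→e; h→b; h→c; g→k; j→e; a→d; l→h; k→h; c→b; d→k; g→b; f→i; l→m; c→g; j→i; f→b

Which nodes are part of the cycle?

c, g, h, k

DFS with gray/black marking from c:
c gray
  b gray
  b black
  g gray
    g→b: b black — skip
    k gray
      h gray
        m gray
        m black
        h→c: c is gray → back edge
Back edge closes the cycle c → g → k → h → c; its vertices are {c, g, h, k}.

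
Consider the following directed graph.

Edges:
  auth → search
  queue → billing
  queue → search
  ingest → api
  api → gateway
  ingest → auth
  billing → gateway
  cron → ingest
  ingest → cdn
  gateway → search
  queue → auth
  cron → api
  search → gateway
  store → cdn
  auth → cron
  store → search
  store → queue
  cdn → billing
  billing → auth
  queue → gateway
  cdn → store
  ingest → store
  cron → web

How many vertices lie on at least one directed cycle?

9

A vertex is on a directed cycle iff it belongs to a strongly connected component of size ≥ 2 (or has a self-loop).
The vertices on cycles are {cdn, auth, cron, queue, store, ingest, search, billing, gateway} — 9 in total.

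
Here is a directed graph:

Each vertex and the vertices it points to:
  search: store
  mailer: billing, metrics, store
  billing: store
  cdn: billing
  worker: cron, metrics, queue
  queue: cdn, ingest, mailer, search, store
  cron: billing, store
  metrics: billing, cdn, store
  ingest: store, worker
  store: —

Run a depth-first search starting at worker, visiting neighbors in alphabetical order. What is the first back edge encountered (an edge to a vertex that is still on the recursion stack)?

ingest→worker

DFS from worker (visiting neighbors in alphabetical order); mark gray on enter, black on exit:
worker gray
  cron gray
    billing gray
      store gray
      store black
    billing black
    cron→store: store black — skip
  cron black
  metrics gray
    metrics→billing: billing black — skip
    cdn gray
      cdn→billing: billing black — skip
    cdn black
    metrics→store: store black — skip
  metrics black
  queue gray
    queue→cdn: cdn black — skip
    ingest gray
      ingest→store: store black — skip
      ingest→worker: worker is gray → back edge
First back edge: ingest → worker.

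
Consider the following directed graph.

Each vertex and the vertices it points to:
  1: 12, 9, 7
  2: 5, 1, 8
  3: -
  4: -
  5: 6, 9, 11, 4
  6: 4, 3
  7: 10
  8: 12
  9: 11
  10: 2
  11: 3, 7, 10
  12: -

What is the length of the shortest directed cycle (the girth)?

For each vertex v, BFS finds the shortest path from v back to v.
The shortest such closed walk is 2 → 1 → 7 → 10 → 2, length 4.

4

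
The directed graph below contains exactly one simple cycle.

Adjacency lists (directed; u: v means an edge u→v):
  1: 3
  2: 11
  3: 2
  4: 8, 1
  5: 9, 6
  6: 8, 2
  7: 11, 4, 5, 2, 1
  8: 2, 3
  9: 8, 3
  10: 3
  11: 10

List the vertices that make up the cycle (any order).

2, 3, 10, 11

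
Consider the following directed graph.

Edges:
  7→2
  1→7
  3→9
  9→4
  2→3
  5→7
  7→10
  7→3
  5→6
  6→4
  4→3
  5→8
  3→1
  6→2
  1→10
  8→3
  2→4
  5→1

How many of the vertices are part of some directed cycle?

A vertex is on a directed cycle iff it belongs to a strongly connected component of size ≥ 2 (or has a self-loop).
The vertices on cycles are {1, 2, 3, 4, 7, 9} — 6 in total.

6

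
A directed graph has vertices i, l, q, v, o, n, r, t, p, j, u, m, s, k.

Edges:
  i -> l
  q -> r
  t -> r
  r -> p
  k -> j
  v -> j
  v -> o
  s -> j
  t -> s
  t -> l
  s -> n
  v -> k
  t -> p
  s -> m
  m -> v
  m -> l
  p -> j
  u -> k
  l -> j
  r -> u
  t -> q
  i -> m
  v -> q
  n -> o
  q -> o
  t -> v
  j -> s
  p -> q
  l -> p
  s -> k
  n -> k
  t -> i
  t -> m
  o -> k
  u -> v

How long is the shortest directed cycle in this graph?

2

For each vertex v, BFS finds the shortest path from v back to v.
The shortest such closed walk is s → j → s, length 2.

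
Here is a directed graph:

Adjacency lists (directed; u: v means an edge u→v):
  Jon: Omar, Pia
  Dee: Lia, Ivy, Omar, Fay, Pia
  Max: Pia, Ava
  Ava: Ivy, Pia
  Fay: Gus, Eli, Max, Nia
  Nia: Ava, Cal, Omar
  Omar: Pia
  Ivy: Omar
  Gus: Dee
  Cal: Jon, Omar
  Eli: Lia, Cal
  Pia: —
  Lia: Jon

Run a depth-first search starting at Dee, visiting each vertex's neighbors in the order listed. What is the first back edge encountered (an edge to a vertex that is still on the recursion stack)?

DFS from Dee (visiting each vertex's neighbors in the order listed); mark gray on enter, black on exit:
Dee gray
  Lia gray
    Jon gray
      Omar gray
        Pia gray
        Pia black
      Omar black
      Jon→Pia: Pia black — skip
    Jon black
  Lia black
  Ivy gray
    Ivy→Omar: Omar black — skip
  Ivy black
  Dee→Omar: Omar black — skip
  Fay gray
    Gus gray
      Gus→Dee: Dee is gray → back edge
First back edge: Gus → Dee.

Gus→Dee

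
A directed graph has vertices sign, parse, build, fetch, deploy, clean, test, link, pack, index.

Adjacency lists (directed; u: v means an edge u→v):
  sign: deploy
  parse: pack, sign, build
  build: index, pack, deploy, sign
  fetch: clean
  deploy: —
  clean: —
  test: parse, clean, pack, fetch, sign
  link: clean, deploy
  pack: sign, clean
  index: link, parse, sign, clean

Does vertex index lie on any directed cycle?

Yes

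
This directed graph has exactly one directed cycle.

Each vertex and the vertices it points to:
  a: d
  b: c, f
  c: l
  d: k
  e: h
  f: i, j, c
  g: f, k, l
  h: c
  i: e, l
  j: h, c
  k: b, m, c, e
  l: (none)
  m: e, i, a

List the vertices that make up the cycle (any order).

DFS with gray/black marking from k:
k gray
  b gray
    c gray
      l gray
      l black
    c black
    f gray
      i gray
        e gray
          h gray
            h→c: c black — skip
          h black
        e black
        i→l: l black — skip
      i black
      j gray
        j→h: h black — skip
        j→c: c black — skip
      j black
      f→c: c black — skip
    f black
  b black
  m gray
    m→e: e black — skip
    m→i: i black — skip
    a gray
      d gray
        d→k: k is gray → back edge
Back edge closes the cycle k → m → a → d → k; its vertices are {a, d, k, m}.

a, d, k, m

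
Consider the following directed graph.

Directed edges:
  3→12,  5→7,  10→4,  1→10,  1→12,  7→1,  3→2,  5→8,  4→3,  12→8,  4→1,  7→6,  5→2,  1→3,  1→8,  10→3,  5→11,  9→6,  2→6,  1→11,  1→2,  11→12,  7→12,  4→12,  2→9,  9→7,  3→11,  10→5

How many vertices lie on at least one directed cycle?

A vertex is on a directed cycle iff it belongs to a strongly connected component of size ≥ 2 (or has a self-loop).
The vertices on cycles are {1, 2, 3, 4, 5, 7, 9, 10} — 8 in total.

8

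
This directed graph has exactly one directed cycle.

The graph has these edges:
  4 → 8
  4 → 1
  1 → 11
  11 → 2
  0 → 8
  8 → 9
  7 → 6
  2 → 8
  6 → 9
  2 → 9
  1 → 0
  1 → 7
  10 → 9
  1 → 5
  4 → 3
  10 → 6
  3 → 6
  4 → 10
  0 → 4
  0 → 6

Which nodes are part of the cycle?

0, 1, 4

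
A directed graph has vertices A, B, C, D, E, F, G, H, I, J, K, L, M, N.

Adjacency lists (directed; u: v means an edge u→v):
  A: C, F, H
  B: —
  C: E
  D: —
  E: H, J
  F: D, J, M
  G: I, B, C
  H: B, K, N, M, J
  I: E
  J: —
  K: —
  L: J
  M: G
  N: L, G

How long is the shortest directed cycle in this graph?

5

For each vertex v, BFS finds the shortest path from v back to v.
The shortest such closed walk is H → N → G → I → E → H, length 5.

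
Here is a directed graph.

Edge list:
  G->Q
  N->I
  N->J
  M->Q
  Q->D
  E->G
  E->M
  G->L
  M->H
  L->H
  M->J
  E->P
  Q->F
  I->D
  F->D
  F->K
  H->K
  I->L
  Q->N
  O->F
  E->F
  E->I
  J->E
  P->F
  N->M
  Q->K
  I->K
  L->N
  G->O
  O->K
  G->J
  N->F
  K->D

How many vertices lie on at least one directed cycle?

8

A vertex is on a directed cycle iff it belongs to a strongly connected component of size ≥ 2 (or has a self-loop).
The vertices on cycles are {E, G, I, J, L, M, N, Q} — 8 in total.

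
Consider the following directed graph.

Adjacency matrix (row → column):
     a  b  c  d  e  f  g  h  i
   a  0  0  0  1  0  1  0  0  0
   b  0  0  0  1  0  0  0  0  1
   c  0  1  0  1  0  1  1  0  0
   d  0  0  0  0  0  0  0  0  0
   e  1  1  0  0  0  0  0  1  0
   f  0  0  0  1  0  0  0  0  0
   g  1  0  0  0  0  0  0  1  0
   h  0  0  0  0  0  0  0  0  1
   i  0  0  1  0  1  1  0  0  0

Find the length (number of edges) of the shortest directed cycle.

3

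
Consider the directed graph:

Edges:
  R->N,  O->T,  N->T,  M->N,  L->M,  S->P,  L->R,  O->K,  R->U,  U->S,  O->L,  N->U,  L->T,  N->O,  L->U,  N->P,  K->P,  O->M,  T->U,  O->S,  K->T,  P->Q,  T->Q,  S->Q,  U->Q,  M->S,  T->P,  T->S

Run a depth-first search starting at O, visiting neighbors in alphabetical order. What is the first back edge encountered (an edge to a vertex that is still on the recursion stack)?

DFS from O (visiting neighbors in alphabetical order); mark gray on enter, black on exit:
O gray
  K gray
    P gray
      Q gray
      Q black
    P black
    T gray
      T→P: P black — skip
      T→Q: Q black — skip
      S gray
        S→P: P black — skip
        S→Q: Q black — skip
      S black
      U gray
        U→Q: Q black — skip
        U→S: S black — skip
      U black
    T black
  K black
  L gray
    M gray
      N gray
        N→O: O is gray → back edge
First back edge: N → O.

N→O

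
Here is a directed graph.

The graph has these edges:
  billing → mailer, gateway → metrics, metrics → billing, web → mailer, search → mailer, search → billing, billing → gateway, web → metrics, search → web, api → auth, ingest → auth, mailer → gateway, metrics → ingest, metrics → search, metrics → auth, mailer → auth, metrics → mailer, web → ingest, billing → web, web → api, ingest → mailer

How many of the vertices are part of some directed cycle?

7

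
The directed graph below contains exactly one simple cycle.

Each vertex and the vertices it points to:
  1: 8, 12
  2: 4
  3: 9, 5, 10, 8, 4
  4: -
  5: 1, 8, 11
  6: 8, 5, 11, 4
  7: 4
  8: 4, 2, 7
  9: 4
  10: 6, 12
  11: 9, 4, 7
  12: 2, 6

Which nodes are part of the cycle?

DFS with gray/black marking from 5:
5 gray
  1 gray
    8 gray
      4 gray
      4 black
      2 gray
        2→4: 4 black — skip
      2 black
      7 gray
        7→4: 4 black — skip
      7 black
    8 black
    12 gray
      12→2: 2 black — skip
      6 gray
        6→8: 8 black — skip
        6→5: 5 is gray → back edge
Back edge closes the cycle 5 → 1 → 12 → 6 → 5; its vertices are {1, 5, 6, 12}.

1, 5, 6, 12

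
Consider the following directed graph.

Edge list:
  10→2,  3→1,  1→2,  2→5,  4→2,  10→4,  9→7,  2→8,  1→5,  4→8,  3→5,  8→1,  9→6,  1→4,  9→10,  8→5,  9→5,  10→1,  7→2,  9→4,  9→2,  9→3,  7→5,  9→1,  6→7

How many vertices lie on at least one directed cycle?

4

A vertex is on a directed cycle iff it belongs to a strongly connected component of size ≥ 2 (or has a self-loop).
The vertices on cycles are {1, 2, 4, 8} — 4 in total.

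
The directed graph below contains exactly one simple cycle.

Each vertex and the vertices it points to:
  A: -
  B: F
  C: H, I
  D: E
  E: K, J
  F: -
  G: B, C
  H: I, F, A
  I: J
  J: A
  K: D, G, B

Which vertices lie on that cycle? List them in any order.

D, E, K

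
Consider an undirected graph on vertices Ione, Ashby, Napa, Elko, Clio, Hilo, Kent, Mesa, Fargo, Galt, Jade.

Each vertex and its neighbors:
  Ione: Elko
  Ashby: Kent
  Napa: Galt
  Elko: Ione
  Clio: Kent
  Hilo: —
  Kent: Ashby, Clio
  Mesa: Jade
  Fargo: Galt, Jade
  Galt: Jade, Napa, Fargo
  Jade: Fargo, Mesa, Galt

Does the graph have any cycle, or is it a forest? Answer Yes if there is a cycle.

DFS, tracking each vertex's parent; an edge to a visited non-parent vertex closes a cycle.
Start from Galt:
visit Galt (parent –)
  visit Jade (parent Galt)
    visit Fargo (parent Jade)
      Fargo–Galt: Galt visited and ≠ parent → cycle
Cycle: Galt – Jade – Fargo – Galt.

Yes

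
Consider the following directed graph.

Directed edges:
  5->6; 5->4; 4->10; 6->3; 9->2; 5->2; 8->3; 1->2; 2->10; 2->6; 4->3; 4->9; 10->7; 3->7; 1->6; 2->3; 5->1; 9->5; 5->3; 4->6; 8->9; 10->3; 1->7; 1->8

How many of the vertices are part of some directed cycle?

A vertex is on a directed cycle iff it belongs to a strongly connected component of size ≥ 2 (or has a self-loop).
The vertices on cycles are {1, 4, 5, 8, 9} — 5 in total.

5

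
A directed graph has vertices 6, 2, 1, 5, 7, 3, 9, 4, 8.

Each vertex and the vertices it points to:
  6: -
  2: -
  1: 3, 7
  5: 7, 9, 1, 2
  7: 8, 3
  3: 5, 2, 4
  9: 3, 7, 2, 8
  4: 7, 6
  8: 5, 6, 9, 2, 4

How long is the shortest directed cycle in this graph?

2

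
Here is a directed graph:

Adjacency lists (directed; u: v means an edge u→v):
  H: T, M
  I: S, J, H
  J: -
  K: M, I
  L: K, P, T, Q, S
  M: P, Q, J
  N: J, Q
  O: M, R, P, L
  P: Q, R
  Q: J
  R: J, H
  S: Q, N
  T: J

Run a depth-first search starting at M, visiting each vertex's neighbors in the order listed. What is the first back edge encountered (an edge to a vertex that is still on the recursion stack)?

H→M

DFS from M (visiting each vertex's neighbors in the order listed); mark gray on enter, black on exit:
M gray
  P gray
    Q gray
      J gray
      J black
    Q black
    R gray
      R→J: J black — skip
      H gray
        T gray
          T→J: J black — skip
        T black
        H→M: M is gray → back edge
First back edge: H → M.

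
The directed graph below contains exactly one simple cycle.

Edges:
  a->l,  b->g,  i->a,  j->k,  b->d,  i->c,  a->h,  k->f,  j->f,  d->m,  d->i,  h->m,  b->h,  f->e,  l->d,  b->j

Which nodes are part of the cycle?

a, d, i, l

DFS with gray/black marking from d:
d gray
  m gray
  m black
  i gray
    a gray
      l gray
        l→d: d is gray → back edge
Back edge closes the cycle d → i → a → l → d; its vertices are {a, d, i, l}.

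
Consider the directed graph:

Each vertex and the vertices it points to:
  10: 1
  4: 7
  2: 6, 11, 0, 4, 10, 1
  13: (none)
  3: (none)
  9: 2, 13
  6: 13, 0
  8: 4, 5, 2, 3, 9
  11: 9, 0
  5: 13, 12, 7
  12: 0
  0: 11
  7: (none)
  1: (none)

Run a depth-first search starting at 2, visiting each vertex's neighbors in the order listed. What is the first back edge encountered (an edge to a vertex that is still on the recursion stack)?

9->2

DFS from 2 (visiting each vertex's neighbors in the order listed); mark gray on enter, black on exit:
2 gray
  6 gray
    13 gray
    13 black
    0 gray
      11 gray
        9 gray
          9→2: 2 is gray → back edge
First back edge: 9 → 2.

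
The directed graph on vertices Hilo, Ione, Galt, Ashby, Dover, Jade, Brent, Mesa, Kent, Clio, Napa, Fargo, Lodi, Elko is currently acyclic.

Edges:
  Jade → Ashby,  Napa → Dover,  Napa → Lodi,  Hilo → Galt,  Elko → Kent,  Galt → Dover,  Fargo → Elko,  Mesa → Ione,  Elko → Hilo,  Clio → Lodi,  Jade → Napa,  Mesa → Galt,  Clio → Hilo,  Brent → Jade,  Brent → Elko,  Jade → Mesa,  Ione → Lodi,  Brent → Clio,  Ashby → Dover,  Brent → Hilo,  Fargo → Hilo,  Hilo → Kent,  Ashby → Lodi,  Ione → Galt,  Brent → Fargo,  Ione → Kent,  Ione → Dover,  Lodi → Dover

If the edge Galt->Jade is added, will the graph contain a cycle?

Yes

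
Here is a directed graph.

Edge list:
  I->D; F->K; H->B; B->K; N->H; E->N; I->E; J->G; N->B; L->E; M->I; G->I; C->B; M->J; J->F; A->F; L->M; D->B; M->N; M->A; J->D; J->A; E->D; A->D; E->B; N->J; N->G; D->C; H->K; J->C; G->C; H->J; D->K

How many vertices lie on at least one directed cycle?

6

A vertex is on a directed cycle iff it belongs to a strongly connected component of size ≥ 2 (or has a self-loop).
The vertices on cycles are {E, G, H, I, J, N} — 6 in total.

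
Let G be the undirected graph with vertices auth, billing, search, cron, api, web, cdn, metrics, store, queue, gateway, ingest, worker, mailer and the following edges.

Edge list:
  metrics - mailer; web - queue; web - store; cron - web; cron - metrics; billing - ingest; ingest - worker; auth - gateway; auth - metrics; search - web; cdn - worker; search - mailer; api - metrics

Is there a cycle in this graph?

DFS, tracking each vertex's parent; an edge to a visited non-parent vertex closes a cycle.
Start from web:
visit web (parent –)
  visit cron (parent web)
    visit metrics (parent cron)
      visit api (parent metrics)
        api–metrics: parent, skip
      visit mailer (parent metrics)
        mailer–metrics: parent, skip
        visit search (parent mailer)
          search–web: web visited and ≠ parent → cycle
Cycle: web – cron – metrics – mailer – search – web.

Yes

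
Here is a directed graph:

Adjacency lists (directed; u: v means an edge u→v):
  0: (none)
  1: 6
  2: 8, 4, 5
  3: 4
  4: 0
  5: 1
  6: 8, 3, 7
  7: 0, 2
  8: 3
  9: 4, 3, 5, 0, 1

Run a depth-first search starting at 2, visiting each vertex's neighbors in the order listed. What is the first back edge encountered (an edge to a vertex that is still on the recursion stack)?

DFS from 2 (visiting each vertex's neighbors in the order listed); mark gray on enter, black on exit:
2 gray
  8 gray
    3 gray
      4 gray
        0 gray
        0 black
      4 black
    3 black
  8 black
  2→4: 4 black — skip
  5 gray
    1 gray
      6 gray
        6→8: 8 black — skip
        6→3: 3 black — skip
        7 gray
          7→0: 0 black — skip
          7→2: 2 is gray → back edge
First back edge: 7 → 2.

7->2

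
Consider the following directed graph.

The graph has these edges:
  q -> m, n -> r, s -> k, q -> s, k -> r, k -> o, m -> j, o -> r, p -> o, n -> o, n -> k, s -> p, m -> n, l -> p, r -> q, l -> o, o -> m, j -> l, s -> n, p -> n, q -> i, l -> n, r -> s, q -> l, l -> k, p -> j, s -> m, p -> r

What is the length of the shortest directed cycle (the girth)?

3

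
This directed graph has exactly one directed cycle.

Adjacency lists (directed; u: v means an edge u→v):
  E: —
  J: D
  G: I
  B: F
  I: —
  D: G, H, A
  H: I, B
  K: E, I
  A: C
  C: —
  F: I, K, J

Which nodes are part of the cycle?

DFS with gray/black marking from H:
H gray
  I gray
  I black
  B gray
    F gray
      F→I: I black — skip
      K gray
        E gray
        E black
        K→I: I black — skip
      K black
      J gray
        D gray
          G gray
            G→I: I black — skip
          G black
          D→H: H is gray → back edge
Back edge closes the cycle H → B → F → J → D → H; its vertices are {B, D, F, H, J}.

B, D, F, H, J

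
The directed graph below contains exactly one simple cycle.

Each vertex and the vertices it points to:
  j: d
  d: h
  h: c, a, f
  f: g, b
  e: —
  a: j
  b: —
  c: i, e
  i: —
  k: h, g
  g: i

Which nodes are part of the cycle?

DFS with gray/black marking from h:
h gray
  c gray
    i gray
    i black
    e gray
    e black
  c black
  a gray
    j gray
      d gray
        d→h: h is gray → back edge
Back edge closes the cycle h → a → j → d → h; its vertices are {a, d, h, j}.

a, d, h, j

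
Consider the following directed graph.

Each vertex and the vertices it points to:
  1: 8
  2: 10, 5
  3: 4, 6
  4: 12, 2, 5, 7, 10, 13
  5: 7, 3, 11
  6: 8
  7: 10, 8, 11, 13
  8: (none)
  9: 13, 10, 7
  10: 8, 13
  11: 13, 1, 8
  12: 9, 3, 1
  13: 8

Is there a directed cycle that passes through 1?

1 lies on a cycle iff there is a path from 1 back to itself.
Exploring from 1, it never reaches itself; equivalently, its strongly connected component is a singleton.

No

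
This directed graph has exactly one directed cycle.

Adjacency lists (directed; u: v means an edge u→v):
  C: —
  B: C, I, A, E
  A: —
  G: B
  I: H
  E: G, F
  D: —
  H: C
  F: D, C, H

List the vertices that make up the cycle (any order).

DFS with gray/black marking from B:
B gray
  C gray
  C black
  I gray
    H gray
      H→C: C black — skip
    H black
  I black
  A gray
  A black
  E gray
    G gray
      G→B: B is gray → back edge
Back edge closes the cycle B → E → G → B; its vertices are {B, E, G}.

B, E, G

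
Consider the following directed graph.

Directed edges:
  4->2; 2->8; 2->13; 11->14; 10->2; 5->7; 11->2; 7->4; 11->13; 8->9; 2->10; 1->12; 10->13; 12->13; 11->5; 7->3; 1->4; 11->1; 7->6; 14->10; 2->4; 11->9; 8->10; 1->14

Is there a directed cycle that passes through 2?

Yes

2 is on a cycle iff 2 can reach itself via ≥1 edge.
2 → 4 → 2 — yes.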